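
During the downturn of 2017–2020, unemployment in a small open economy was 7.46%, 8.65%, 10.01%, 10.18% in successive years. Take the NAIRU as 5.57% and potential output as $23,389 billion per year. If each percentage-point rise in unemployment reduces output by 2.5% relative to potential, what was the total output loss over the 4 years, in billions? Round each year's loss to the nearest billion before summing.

Year 2017: gap = -2.5 × (7.46 - 5.57) = -4.725%, loss ≈ 23389 × 4.725/100 ≈ 1105.
Year 2018: gap = -2.5 × (8.65 - 5.57) = -7.7%, loss ≈ 23389 × 7.7/100 ≈ 1801.
Year 2019: gap = -2.5 × (10.01 - 5.57) = -11.1%, loss ≈ 23389 × 11.1/100 ≈ 2596.
Year 2020: gap = -2.5 × (10.18 - 5.57) = -11.525%, loss ≈ 23389 × 11.525/100 ≈ 2696.
Total lost output = 1105 + 1801 + 2596 + 2696 = 8198 billion.

$8,198 billion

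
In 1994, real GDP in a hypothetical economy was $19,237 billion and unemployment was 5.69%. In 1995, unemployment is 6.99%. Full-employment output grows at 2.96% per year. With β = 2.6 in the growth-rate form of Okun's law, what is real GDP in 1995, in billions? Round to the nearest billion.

$19,156 billion

Δu = 6.99 - 5.69 = 1.3 points.
Okun's law (growth form): g_Y = g_Y* - β × Δu = 2.96 - 2.6 × (1.30) = 2.96 - 3.38 = -0.42%.
Real GDP in the next year = 19237 × (1 - 0.42/100) = 19237 × 0.9958 ≈ 19156 billion.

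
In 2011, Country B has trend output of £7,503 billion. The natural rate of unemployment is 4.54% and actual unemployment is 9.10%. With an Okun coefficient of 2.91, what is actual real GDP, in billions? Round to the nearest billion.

Unemployment gap = 9.1 - 4.54 = 4.56 points, so the output gap is -2.91 × 4.56 = -13.2696%.
Actual GDP = 7503 × (1 - 13.2696/100) = 7503 × 0.867304 ≈ 6507 billion.

£6,507 billion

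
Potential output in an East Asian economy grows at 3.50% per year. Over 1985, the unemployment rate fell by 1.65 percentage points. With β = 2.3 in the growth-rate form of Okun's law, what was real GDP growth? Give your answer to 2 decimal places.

7.30%

Growth-rate Okun's law: g_Y = g_Y* - β × Δu.
g_Y = 3.50 - 2.3 × (-1.65) = 3.5 + 3.795 = 7.295%, i.e. 7.30% to 2 d.p.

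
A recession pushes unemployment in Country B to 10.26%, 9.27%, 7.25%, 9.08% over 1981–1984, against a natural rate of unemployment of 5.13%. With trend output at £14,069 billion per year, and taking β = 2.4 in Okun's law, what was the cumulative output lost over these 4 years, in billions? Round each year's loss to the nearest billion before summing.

Year 1981: gap = -2.4 × (10.26 - 5.13) = -12.312%, loss ≈ 14069 × 12.312/100 ≈ 1732.
Year 1982: gap = -2.4 × (9.27 - 5.13) = -9.936%, loss ≈ 14069 × 9.936/100 ≈ 1398.
Year 1983: gap = -2.4 × (7.25 - 5.13) = -5.088%, loss ≈ 14069 × 5.088/100 ≈ 716.
Year 1984: gap = -2.4 × (9.08 - 5.13) = -9.48%, loss ≈ 14069 × 9.48/100 ≈ 1334.
Total lost output = 1732 + 1398 + 716 + 1334 = 5180 billion.

£5,180 billion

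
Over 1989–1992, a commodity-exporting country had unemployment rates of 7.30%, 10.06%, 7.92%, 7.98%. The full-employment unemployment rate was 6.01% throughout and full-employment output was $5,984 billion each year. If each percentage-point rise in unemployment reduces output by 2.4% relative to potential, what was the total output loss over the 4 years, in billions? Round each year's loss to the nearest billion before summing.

$1,324 billion

Year 1989: gap = -2.4 × (7.3 - 6.01) = -3.096%, loss ≈ 5984 × 3.096/100 ≈ 185.
Year 1990: gap = -2.4 × (10.06 - 6.01) = -9.72%, loss ≈ 5984 × 9.72/100 ≈ 582.
Year 1991: gap = -2.4 × (7.92 - 6.01) = -4.584%, loss ≈ 5984 × 4.584/100 ≈ 274.
Year 1992: gap = -2.4 × (7.98 - 6.01) = -4.728%, loss ≈ 5984 × 4.728/100 ≈ 283.
Total lost output = 185 + 582 + 274 + 283 = 1324 billion.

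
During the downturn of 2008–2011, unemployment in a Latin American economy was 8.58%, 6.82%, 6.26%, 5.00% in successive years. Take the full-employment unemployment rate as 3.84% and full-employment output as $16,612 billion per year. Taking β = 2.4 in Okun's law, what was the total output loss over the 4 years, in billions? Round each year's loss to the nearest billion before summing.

Year 2008: gap = -2.4 × (8.58 - 3.84) = -11.376%, loss ≈ 16612 × 11.376/100 ≈ 1890.
Year 2009: gap = -2.4 × (6.82 - 3.84) = -7.152%, loss ≈ 16612 × 7.152/100 ≈ 1188.
Year 2010: gap = -2.4 × (6.26 - 3.84) = -5.808%, loss ≈ 16612 × 5.808/100 ≈ 965.
Year 2011: gap = -2.4 × (5 - 3.84) = -2.784%, loss ≈ 16612 × 2.784/100 ≈ 462.
Total lost output = 1890 + 1188 + 965 + 462 = 4505 billion.

$4,505 billion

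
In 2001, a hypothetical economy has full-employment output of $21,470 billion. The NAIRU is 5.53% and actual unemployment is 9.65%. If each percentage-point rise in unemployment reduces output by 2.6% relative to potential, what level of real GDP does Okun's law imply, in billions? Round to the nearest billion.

$19,170 billion

Unemployment gap = 9.65 - 5.53 = 4.12 points, so the output gap is -2.6 × 4.12 = -10.712%.
Actual GDP = 21470 × (1 - 10.712/100) = 21470 × 0.89288 ≈ 19170 billion.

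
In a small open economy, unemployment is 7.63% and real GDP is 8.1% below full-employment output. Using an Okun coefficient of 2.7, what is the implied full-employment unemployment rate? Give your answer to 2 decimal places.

From Okun's law, u - u* = -(output gap)/β = -(-8.1)/2.7 = 3 points.
So u* = 7.63 - 3 = 4.63%.

4.63%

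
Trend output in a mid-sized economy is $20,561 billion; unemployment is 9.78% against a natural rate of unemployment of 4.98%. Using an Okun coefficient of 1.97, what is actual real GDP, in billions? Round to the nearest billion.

Unemployment gap = 9.78 - 4.98 = 4.8 points, so the output gap is -1.97 × 4.8 = -9.456%.
Actual GDP = 20561 × (1 - 9.456/100) = 20561 × 0.90544 ≈ 18617 billion.

$18,617 billion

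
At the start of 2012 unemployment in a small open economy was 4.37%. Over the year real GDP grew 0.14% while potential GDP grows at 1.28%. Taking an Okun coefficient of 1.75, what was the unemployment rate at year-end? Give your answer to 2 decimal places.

Growth-rate Okun's law: g_Y = g_Y* - β × Δu, so Δu = (g_Y* - g_Y)/β.
Δu = (1.28 - 0.14)/1.75 = 1.14/1.75 = 0.65 percentage points.
Year-end unemployment = 4.37 + 0.65 = 5.02%.

5.02%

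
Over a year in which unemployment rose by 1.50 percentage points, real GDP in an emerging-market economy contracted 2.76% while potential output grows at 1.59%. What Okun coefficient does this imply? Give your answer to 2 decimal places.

Growth form: g_Y = g_Y* - β × Δu, so β = (g_Y* - g_Y)/Δu.
β = (1.59 + 2.76)/1.50 = 4.35/1.50 = 2.90.

β ≈ 2.90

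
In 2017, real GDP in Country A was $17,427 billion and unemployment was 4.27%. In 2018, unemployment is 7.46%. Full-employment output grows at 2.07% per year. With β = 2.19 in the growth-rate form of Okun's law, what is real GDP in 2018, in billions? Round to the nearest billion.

Δu = 7.46 - 4.27 = 3.19 points.
Okun's law (growth form): g_Y = g_Y* - β × Δu = 2.07 - 2.19 × (3.19) = 2.07 - 6.9861 = -4.9161%.
Real GDP in the next year = 17427 × (1 - 4.9161/100) = 17427 × 0.950839 ≈ 16570 billion.

$16,570 billion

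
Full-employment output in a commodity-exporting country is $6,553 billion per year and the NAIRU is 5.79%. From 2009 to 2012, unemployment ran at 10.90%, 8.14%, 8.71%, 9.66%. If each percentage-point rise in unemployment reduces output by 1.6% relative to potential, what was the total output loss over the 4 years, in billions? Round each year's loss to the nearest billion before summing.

Year 2009: gap = -1.6 × (10.9 - 5.79) = -8.176%, loss ≈ 6553 × 8.176/100 ≈ 536.
Year 2010: gap = -1.6 × (8.14 - 5.79) = -3.76%, loss ≈ 6553 × 3.76/100 ≈ 246.
Year 2011: gap = -1.6 × (8.71 - 5.79) = -4.672%, loss ≈ 6553 × 4.672/100 ≈ 306.
Year 2012: gap = -1.6 × (9.66 - 5.79) = -6.192%, loss ≈ 6553 × 6.192/100 ≈ 406.
Total lost output = 536 + 246 + 306 + 406 = 1494 billion.

$1,494 billion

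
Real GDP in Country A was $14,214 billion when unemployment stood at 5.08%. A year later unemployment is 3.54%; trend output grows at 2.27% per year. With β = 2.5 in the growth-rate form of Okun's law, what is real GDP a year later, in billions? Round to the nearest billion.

Δu = 3.54 - 5.08 = -1.54 points.
Okun's law (growth form): g_Y = g_Y* - β × Δu = 2.27 - 2.5 × (-1.54) = 2.27 + 3.85 = 6.12%.
Real GDP in the next year = 14214 × (1 + 6.12/100) = 14214 × 1.0612 ≈ 15084 billion.

$15,084 billion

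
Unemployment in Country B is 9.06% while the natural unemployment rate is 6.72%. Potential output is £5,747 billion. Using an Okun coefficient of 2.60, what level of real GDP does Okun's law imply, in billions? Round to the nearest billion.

Unemployment gap = 9.06 - 6.72 = 2.34 points, so the output gap is -2.6 × 2.34 = -6.084%.
Actual GDP = 5747 × (1 - 6.084/100) = 5747 × 0.93916 ≈ 5397 billion.

£5,397 billion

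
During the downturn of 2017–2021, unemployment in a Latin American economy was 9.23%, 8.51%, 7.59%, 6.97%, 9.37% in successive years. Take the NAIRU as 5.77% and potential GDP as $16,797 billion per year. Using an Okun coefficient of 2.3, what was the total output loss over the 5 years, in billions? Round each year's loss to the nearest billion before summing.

$4,954 billion

Year 2017: gap = -2.3 × (9.23 - 5.77) = -7.958%, loss ≈ 16797 × 7.958/100 ≈ 1337.
Year 2018: gap = -2.3 × (8.51 - 5.77) = -6.302%, loss ≈ 16797 × 6.302/100 ≈ 1059.
Year 2019: gap = -2.3 × (7.59 - 5.77) = -4.186%, loss ≈ 16797 × 4.186/100 ≈ 703.
Year 2020: gap = -2.3 × (6.97 - 5.77) = -2.76%, loss ≈ 16797 × 2.76/100 ≈ 464.
Year 2021: gap = -2.3 × (9.37 - 5.77) = -8.28%, loss ≈ 16797 × 8.28/100 ≈ 1391.
Total lost output = 1337 + 1059 + 703 + 464 + 1391 = 4954 billion.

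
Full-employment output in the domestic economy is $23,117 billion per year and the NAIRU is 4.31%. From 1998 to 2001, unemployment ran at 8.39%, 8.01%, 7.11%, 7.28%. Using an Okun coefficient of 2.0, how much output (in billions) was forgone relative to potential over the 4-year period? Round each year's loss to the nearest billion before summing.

$6,265 billion

Year 1998: gap = -2.0 × (8.39 - 4.31) = -8.16%, loss ≈ 23117 × 8.16/100 ≈ 1886.
Year 1999: gap = -2.0 × (8.01 - 4.31) = -7.4%, loss ≈ 23117 × 7.4/100 ≈ 1711.
Year 2000: gap = -2.0 × (7.11 - 4.31) = -5.6%, loss ≈ 23117 × 5.6/100 ≈ 1295.
Year 2001: gap = -2.0 × (7.28 - 4.31) = -5.94%, loss ≈ 23117 × 5.94/100 ≈ 1373.
Total lost output = 1886 + 1711 + 1295 + 1373 = 6265 billion.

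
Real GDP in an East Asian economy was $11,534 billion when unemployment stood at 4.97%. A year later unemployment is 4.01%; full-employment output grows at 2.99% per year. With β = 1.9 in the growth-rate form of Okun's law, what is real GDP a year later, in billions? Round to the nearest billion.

Δu = 4.01 - 4.97 = -0.96 points.
Okun's law (growth form): g_Y = g_Y* - β × Δu = 2.99 - 1.9 × (-0.96) = 2.99 + 1.824 = 4.814%.
Real GDP in the next year = 11534 × (1 + 4.814/100) = 11534 × 1.04814 ≈ 12089 billion.

$12,089 billion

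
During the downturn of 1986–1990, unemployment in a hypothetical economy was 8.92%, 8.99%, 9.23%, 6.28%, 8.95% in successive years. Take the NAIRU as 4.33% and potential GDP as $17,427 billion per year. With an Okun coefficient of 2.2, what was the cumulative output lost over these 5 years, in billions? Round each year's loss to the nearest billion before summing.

$7,945 billion

Year 1986: gap = -2.2 × (8.92 - 4.33) = -10.098%, loss ≈ 17427 × 10.098/100 ≈ 1760.
Year 1987: gap = -2.2 × (8.99 - 4.33) = -10.252%, loss ≈ 17427 × 10.252/100 ≈ 1787.
Year 1988: gap = -2.2 × (9.23 - 4.33) = -10.78%, loss ≈ 17427 × 10.78/100 ≈ 1879.
Year 1989: gap = -2.2 × (6.28 - 4.33) = -4.29%, loss ≈ 17427 × 4.29/100 ≈ 748.
Year 1990: gap = -2.2 × (8.95 - 4.33) = -10.164%, loss ≈ 17427 × 10.164/100 ≈ 1771.
Total lost output = 1760 + 1787 + 1879 + 748 + 1771 = 7945 billion.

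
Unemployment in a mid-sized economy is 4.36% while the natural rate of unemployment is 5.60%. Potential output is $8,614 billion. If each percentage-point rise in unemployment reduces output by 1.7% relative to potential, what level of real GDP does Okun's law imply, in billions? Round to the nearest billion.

Unemployment gap = 4.36 - 5.6 = -1.24 points, so the output gap is -1.7 × (-1.24) = 2.108%.
Actual GDP = 8614 × (1 + 2.108/100) = 8614 × 1.02108 ≈ 8796 billion.

$8,796 billion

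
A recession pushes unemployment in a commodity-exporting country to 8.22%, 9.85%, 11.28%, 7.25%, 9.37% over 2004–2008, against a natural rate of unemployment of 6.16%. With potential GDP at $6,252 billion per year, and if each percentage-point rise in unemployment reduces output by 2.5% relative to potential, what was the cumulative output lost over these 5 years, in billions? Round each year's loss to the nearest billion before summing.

$2,371 billion

Year 2004: gap = -2.5 × (8.22 - 6.16) = -5.15%, loss ≈ 6252 × 5.15/100 ≈ 322.
Year 2005: gap = -2.5 × (9.85 - 6.16) = -9.225%, loss ≈ 6252 × 9.225/100 ≈ 577.
Year 2006: gap = -2.5 × (11.28 - 6.16) = -12.8%, loss ≈ 6252 × 12.8/100 ≈ 800.
Year 2007: gap = -2.5 × (7.25 - 6.16) = -2.725%, loss ≈ 6252 × 2.725/100 ≈ 170.
Year 2008: gap = -2.5 × (9.37 - 6.16) = -8.025%, loss ≈ 6252 × 8.025/100 ≈ 502.
Total lost output = 322 + 577 + 800 + 170 + 502 = 2371 billion.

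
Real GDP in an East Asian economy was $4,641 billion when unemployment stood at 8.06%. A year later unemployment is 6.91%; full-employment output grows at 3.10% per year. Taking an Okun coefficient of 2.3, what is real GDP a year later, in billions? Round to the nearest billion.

Δu = 6.91 - 8.06 = -1.15 points.
Okun's law (growth form): g_Y = g_Y* - β × Δu = 3.10 - 2.3 × (-1.15) = 3.1 + 2.645 = 5.745%.
Real GDP in the next year = 4641 × (1 + 5.745/100) = 4641 × 1.05745 ≈ 4908 billion.

$4,908 billion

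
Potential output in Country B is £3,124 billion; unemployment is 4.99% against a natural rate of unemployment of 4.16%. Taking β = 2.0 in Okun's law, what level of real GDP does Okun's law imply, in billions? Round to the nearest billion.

Unemployment gap = 4.99 - 4.16 = 0.83 points, so the output gap is -2 × 0.83 = -1.66%.
Actual GDP = 3124 × (1 - 1.66/100) = 3124 × 0.9834 ≈ 3072 billion.

£3,072 billion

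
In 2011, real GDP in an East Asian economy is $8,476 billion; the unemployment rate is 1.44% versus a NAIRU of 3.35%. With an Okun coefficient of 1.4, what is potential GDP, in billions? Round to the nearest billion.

$8,255 billion

Unemployment gap = 1.44 - 3.35 = -1.91 points, so output gap = -1.4 × (-1.91) = 2.674%.
Since Y = Y* × (1 + gap/100), Y* = 8476/1.02674 ≈ 8255 billion.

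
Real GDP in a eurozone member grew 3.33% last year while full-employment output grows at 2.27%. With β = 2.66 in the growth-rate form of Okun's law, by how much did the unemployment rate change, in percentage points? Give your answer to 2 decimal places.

-0.40 percentage points

Growth-rate Okun's law: g_Y = g_Y* - β × Δu, so Δu = (g_Y* - g_Y)/β.
Δu = (2.27 - 3.33)/2.66 = -1.06/2.66 = -0.40 percentage points.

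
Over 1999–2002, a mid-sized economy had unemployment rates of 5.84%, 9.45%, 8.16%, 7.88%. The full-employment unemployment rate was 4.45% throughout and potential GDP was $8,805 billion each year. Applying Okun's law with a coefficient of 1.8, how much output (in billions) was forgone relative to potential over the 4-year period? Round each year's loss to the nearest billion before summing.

Year 1999: gap = -1.8 × (5.84 - 4.45) = -2.502%, loss ≈ 8805 × 2.502/100 ≈ 220.
Year 2000: gap = -1.8 × (9.45 - 4.45) = -9%, loss ≈ 8805 × 9/100 ≈ 792.
Year 2001: gap = -1.8 × (8.16 - 4.45) = -6.678%, loss ≈ 8805 × 6.678/100 ≈ 588.
Year 2002: gap = -1.8 × (7.88 - 4.45) = -6.174%, loss ≈ 8805 × 6.174/100 ≈ 544.
Total lost output = 220 + 792 + 588 + 544 = 2144 billion.

$2,144 billion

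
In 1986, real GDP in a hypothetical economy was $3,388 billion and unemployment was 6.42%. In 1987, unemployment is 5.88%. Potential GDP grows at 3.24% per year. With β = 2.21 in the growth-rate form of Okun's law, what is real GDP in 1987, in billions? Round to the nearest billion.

Δu = 5.88 - 6.42 = -0.54 points.
Okun's law (growth form): g_Y = g_Y* - β × Δu = 3.24 - 2.21 × (-0.54) = 3.24 + 1.1934 = 4.4334%.
Real GDP in the next year = 3388 × (1 + 4.4334/100) = 3388 × 1.044334 ≈ 3538 billion.

$3,538 billion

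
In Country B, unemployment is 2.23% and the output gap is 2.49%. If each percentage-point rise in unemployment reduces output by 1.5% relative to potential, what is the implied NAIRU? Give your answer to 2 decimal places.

From Okun's law, u - u* = -(output gap)/β = -(2.49)/1.5 = -1.66 points.
So u* = 2.23 + 1.66 = 3.89%.

3.89%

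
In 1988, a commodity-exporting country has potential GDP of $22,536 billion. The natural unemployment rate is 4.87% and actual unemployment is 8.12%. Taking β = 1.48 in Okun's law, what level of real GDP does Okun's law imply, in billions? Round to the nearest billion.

Unemployment gap = 8.12 - 4.87 = 3.25 points, so the output gap is -1.48 × 3.25 = -4.81%.
Actual GDP = 22536 × (1 - 4.81/100) = 22536 × 0.9519 ≈ 21452 billion.

$21,452 billion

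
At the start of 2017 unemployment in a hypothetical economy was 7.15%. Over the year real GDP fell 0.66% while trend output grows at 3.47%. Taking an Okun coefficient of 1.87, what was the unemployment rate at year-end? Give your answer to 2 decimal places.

9.36%

Growth-rate Okun's law: g_Y = g_Y* - β × Δu, so Δu = (g_Y* - g_Y)/β.
Δu = (3.47 + 0.66)/1.87 = 4.13/1.87 = 2.21 percentage points.
Year-end unemployment = 7.15 + 2.21 = 9.36%.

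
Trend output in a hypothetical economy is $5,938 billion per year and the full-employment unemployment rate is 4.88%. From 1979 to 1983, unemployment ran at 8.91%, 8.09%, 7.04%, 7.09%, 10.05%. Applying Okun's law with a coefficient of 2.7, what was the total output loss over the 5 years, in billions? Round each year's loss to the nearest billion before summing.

$2,690 billion

Year 1979: gap = -2.7 × (8.91 - 4.88) = -10.881%, loss ≈ 5938 × 10.881/100 ≈ 646.
Year 1980: gap = -2.7 × (8.09 - 4.88) = -8.667%, loss ≈ 5938 × 8.667/100 ≈ 515.
Year 1981: gap = -2.7 × (7.04 - 4.88) = -5.832%, loss ≈ 5938 × 5.832/100 ≈ 346.
Year 1982: gap = -2.7 × (7.09 - 4.88) = -5.967%, loss ≈ 5938 × 5.967/100 ≈ 354.
Year 1983: gap = -2.7 × (10.05 - 4.88) = -13.959%, loss ≈ 5938 × 13.959/100 ≈ 829.
Total lost output = 646 + 515 + 346 + 354 + 829 = 2690 billion.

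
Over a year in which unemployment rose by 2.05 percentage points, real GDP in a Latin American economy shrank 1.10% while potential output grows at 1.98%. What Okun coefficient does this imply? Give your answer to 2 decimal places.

β ≈ 1.50

Growth form: g_Y = g_Y* - β × Δu, so β = (g_Y* - g_Y)/Δu.
β = (1.98 + 1.1)/2.05 = 3.08/2.05 = 1.50.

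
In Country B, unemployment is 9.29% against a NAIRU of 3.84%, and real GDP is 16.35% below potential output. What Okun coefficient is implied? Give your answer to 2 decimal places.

β ≈ 3.00

Okun's law: output gap = -β × (u - u*).
-16.35 = -β × (9.29 - 3.84) = -β × 5.45, so β = 16.35/5.45 = 3.00.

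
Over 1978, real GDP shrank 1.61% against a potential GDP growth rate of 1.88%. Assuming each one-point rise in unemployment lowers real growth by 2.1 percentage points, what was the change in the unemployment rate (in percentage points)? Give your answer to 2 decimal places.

1.66 percentage points

Growth-rate Okun's law: g_Y = g_Y* - β × Δu, so Δu = (g_Y* - g_Y)/β.
Δu = (1.88 + 1.61)/2.1 = 3.49/2.1 = 1.66 percentage points.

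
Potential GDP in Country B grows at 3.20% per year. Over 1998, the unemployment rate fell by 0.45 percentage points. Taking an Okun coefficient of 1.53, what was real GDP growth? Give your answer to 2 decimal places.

3.89%

Growth-rate Okun's law: g_Y = g_Y* - β × Δu.
g_Y = 3.20 - 1.53 × (-0.45) = 3.2 + 0.6885 = 3.8885%, i.e. 3.89% to 2 d.p.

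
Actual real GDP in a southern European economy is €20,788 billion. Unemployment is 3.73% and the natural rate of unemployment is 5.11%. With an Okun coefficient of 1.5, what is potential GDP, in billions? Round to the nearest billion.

€20,366 billion

Unemployment gap = 3.73 - 5.11 = -1.38 points, so output gap = -1.5 × (-1.38) = 2.07%.
Since Y = Y* × (1 + gap/100), Y* = 20788/1.0207 ≈ 20366 billion.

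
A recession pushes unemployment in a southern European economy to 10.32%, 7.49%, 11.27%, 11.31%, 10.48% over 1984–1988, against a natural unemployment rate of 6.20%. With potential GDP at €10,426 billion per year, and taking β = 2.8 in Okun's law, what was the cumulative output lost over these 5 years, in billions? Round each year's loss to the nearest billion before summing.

€5,801 billion

Year 1984: gap = -2.8 × (10.32 - 6.2) = -11.536%, loss ≈ 10426 × 11.536/100 ≈ 1203.
Year 1985: gap = -2.8 × (7.49 - 6.2) = -3.612%, loss ≈ 10426 × 3.612/100 ≈ 377.
Year 1986: gap = -2.8 × (11.27 - 6.2) = -14.196%, loss ≈ 10426 × 14.196/100 ≈ 1480.
Year 1987: gap = -2.8 × (11.31 - 6.2) = -14.308%, loss ≈ 10426 × 14.308/100 ≈ 1492.
Year 1988: gap = -2.8 × (10.48 - 6.2) = -11.984%, loss ≈ 10426 × 11.984/100 ≈ 1249.
Total lost output = 1203 + 377 + 1480 + 1492 + 1249 = 5801 billion.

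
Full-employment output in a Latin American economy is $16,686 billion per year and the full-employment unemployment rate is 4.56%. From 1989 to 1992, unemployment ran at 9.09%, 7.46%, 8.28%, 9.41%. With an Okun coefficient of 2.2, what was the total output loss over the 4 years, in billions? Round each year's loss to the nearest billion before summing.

$5,874 billion

Year 1989: gap = -2.2 × (9.09 - 4.56) = -9.966%, loss ≈ 16686 × 9.966/100 ≈ 1663.
Year 1990: gap = -2.2 × (7.46 - 4.56) = -6.38%, loss ≈ 16686 × 6.38/100 ≈ 1065.
Year 1991: gap = -2.2 × (8.28 - 4.56) = -8.184%, loss ≈ 16686 × 8.184/100 ≈ 1366.
Year 1992: gap = -2.2 × (9.41 - 4.56) = -10.67%, loss ≈ 16686 × 10.67/100 ≈ 1780.
Total lost output = 1663 + 1065 + 1366 + 1780 = 5874 billion.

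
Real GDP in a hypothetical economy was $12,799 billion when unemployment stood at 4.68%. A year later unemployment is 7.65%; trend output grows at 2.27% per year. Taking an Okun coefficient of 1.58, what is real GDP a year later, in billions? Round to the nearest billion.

Δu = 7.65 - 4.68 = 2.97 points.
Okun's law (growth form): g_Y = g_Y* - β × Δu = 2.27 - 1.58 × (2.97) = 2.27 - 4.6926 = -2.4226%.
Real GDP in the next year = 12799 × (1 - 2.4226/100) = 12799 × 0.975774 ≈ 12489 billion.

$12,489 billion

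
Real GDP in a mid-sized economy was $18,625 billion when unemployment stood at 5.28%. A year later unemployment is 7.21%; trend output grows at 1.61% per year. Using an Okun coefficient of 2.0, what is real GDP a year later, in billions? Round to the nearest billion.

Δu = 7.21 - 5.28 = 1.93 points.
Okun's law (growth form): g_Y = g_Y* - β × Δu = 1.61 - 2.0 × (1.93) = 1.61 - 3.86 = -2.25%.
Real GDP in the next year = 18625 × (1 - 2.25/100) = 18625 × 0.9775 ≈ 18206 billion.

$18,206 billion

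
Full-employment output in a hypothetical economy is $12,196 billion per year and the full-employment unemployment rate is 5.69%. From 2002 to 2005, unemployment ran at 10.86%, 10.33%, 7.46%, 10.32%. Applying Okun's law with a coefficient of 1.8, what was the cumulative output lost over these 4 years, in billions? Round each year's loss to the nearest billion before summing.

Year 2002: gap = -1.8 × (10.86 - 5.69) = -9.306%, loss ≈ 12196 × 9.306/100 ≈ 1135.
Year 2003: gap = -1.8 × (10.33 - 5.69) = -8.352%, loss ≈ 12196 × 8.352/100 ≈ 1019.
Year 2004: gap = -1.8 × (7.46 - 5.69) = -3.186%, loss ≈ 12196 × 3.186/100 ≈ 389.
Year 2005: gap = -1.8 × (10.32 - 5.69) = -8.334%, loss ≈ 12196 × 8.334/100 ≈ 1016.
Total lost output = 1135 + 1019 + 389 + 1016 = 3559 billion.

$3,559 billion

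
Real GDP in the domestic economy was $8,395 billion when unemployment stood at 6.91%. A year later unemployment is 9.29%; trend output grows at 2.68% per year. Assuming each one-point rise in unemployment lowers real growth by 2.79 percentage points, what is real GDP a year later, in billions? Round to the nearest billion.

$8,063 billion

Δu = 9.29 - 6.91 = 2.38 points.
Okun's law (growth form): g_Y = g_Y* - β × Δu = 2.68 - 2.79 × (2.38) = 2.68 - 6.6402 = -3.9602%.
Real GDP in the next year = 8395 × (1 - 3.9602/100) = 8395 × 0.960398 ≈ 8063 billion.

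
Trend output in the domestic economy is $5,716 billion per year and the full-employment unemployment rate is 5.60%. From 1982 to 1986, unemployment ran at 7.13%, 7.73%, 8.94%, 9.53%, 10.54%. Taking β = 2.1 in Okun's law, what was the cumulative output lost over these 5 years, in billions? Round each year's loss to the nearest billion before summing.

Year 1982: gap = -2.1 × (7.13 - 5.6) = -3.213%, loss ≈ 5716 × 3.213/100 ≈ 184.
Year 1983: gap = -2.1 × (7.73 - 5.6) = -4.473%, loss ≈ 5716 × 4.473/100 ≈ 256.
Year 1984: gap = -2.1 × (8.94 - 5.6) = -7.014%, loss ≈ 5716 × 7.014/100 ≈ 401.
Year 1985: gap = -2.1 × (9.53 - 5.6) = -8.253%, loss ≈ 5716 × 8.253/100 ≈ 472.
Year 1986: gap = -2.1 × (10.54 - 5.6) = -10.374%, loss ≈ 5716 × 10.374/100 ≈ 593.
Total lost output = 184 + 256 + 401 + 472 + 593 = 1906 billion.

$1,906 billion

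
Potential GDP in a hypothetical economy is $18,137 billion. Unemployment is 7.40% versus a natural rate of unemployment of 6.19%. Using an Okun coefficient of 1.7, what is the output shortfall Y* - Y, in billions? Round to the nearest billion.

Output gap = -1.7 × (7.4 - 6.19) = -1.7 × 1.21 = -2.057%.
Actual GDP ≈ 18137 × 0.97943 ≈ 17764 billion, so the shortfall is 18137 - 17764 = 373 billion.

$373 billion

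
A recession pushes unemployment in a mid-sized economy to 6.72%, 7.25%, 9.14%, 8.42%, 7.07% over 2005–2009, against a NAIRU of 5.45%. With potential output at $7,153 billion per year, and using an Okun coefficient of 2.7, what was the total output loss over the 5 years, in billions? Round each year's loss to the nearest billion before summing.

$2,193 billion

Year 2005: gap = -2.7 × (6.72 - 5.45) = -3.429%, loss ≈ 7153 × 3.429/100 ≈ 245.
Year 2006: gap = -2.7 × (7.25 - 5.45) = -4.86%, loss ≈ 7153 × 4.86/100 ≈ 348.
Year 2007: gap = -2.7 × (9.14 - 5.45) = -9.963%, loss ≈ 7153 × 9.963/100 ≈ 713.
Year 2008: gap = -2.7 × (8.42 - 5.45) = -8.019%, loss ≈ 7153 × 8.019/100 ≈ 574.
Year 2009: gap = -2.7 × (7.07 - 5.45) = -4.374%, loss ≈ 7153 × 4.374/100 ≈ 313.
Total lost output = 245 + 348 + 713 + 574 + 313 = 2193 billion.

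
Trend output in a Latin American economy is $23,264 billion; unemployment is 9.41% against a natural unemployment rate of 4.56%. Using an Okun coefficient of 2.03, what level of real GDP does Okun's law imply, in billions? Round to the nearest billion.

$20,974 billion

Unemployment gap = 9.41 - 4.56 = 4.85 points, so the output gap is -2.03 × 4.85 = -9.8455%.
Actual GDP = 23264 × (1 - 9.8455/100) = 23264 × 0.901545 ≈ 20974 billion.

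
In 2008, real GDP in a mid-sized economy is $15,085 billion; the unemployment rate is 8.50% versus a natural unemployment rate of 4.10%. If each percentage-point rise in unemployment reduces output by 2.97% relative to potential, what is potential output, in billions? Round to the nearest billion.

$17,353 billion

Unemployment gap = 8.5 - 4.1 = 4.4 points, so output gap = -2.97 × 4.4 = -13.068%.
Since Y = Y* × (1 + gap/100), Y* = 15085/0.86932 ≈ 17353 billion.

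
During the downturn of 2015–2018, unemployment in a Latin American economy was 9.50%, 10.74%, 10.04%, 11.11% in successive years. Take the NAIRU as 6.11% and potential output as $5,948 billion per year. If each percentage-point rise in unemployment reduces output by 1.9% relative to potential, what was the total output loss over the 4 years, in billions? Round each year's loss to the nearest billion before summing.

$1,915 billion

Year 2015: gap = -1.9 × (9.5 - 6.11) = -6.441%, loss ≈ 5948 × 6.441/100 ≈ 383.
Year 2016: gap = -1.9 × (10.74 - 6.11) = -8.797%, loss ≈ 5948 × 8.797/100 ≈ 523.
Year 2017: gap = -1.9 × (10.04 - 6.11) = -7.467%, loss ≈ 5948 × 7.467/100 ≈ 444.
Year 2018: gap = -1.9 × (11.11 - 6.11) = -9.5%, loss ≈ 5948 × 9.5/100 ≈ 565.
Total lost output = 383 + 523 + 444 + 565 = 1915 billion.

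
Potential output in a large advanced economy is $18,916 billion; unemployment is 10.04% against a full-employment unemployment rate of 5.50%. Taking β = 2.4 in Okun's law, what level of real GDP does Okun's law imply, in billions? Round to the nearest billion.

Unemployment gap = 10.04 - 5.5 = 4.54 points, so the output gap is -2.4 × 4.54 = -10.896%.
Actual GDP = 18916 × (1 - 10.896/100) = 18916 × 0.89104 ≈ 16855 billion.

$16,855 billion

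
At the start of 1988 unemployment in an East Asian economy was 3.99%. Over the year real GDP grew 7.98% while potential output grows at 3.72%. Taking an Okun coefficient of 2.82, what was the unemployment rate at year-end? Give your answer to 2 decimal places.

2.48%

Growth-rate Okun's law: g_Y = g_Y* - β × Δu, so Δu = (g_Y* - g_Y)/β.
Δu = (3.72 - 7.98)/2.82 = -4.26/2.82 = -1.51 percentage points.
Year-end unemployment = 3.99 - 1.51 = 2.48%.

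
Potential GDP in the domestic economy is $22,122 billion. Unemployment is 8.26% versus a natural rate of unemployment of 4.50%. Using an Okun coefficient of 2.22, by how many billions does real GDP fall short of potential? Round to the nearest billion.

Output gap = -2.22 × (8.26 - 4.5) = -2.22 × 3.76 = -8.3472%.
Actual GDP ≈ 22122 × 0.916528 ≈ 20275 billion, so the shortfall is 22122 - 20275 = 1847 billion.

$1,847 billion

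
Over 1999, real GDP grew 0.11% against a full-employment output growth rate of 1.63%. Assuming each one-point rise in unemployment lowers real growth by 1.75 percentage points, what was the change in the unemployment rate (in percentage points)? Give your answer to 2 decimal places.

0.87 percentage points

Growth-rate Okun's law: g_Y = g_Y* - β × Δu, so Δu = (g_Y* - g_Y)/β.
Δu = (1.63 - 0.11)/1.75 = 1.52/1.75 = 0.87 percentage points.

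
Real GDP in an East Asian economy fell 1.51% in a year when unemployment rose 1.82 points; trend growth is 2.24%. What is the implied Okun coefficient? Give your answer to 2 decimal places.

Growth form: g_Y = g_Y* - β × Δu, so β = (g_Y* - g_Y)/Δu.
β = (2.24 + 1.51)/1.82 = 3.75/1.82 = 2.06.

β ≈ 2.06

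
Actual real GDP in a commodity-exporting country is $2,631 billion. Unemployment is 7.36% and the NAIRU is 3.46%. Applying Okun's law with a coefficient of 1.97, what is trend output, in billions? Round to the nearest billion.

Unemployment gap = 7.36 - 3.46 = 3.9 points, so output gap = -1.97 × 3.9 = -7.683%.
Since Y = Y* × (1 + gap/100), Y* = 2631/0.92317 ≈ 2850 billion.

$2,850 billion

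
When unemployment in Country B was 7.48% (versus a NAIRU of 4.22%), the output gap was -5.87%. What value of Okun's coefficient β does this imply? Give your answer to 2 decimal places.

Okun's law: output gap = -β × (u - u*).
-5.87 = -β × (7.48 - 4.22) = -β × 3.26, so β = 5.87/3.26 = 1.80.

β ≈ 1.80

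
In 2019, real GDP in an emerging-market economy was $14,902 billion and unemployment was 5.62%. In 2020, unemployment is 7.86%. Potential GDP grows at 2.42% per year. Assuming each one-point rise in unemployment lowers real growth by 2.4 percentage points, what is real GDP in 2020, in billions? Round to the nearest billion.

$14,461 billion

Δu = 7.86 - 5.62 = 2.24 points.
Okun's law (growth form): g_Y = g_Y* - β × Δu = 2.42 - 2.4 × (2.24) = 2.42 - 5.376 = -2.956%.
Real GDP in the next year = 14902 × (1 - 2.956/100) = 14902 × 0.97044 ≈ 14461 billion.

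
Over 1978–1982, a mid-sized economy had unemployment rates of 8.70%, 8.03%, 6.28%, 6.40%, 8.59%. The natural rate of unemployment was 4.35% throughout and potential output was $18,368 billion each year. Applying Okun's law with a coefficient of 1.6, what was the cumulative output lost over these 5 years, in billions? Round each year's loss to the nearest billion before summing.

$4,775 billion

Year 1978: gap = -1.6 × (8.7 - 4.35) = -6.96%, loss ≈ 18368 × 6.96/100 ≈ 1278.
Year 1979: gap = -1.6 × (8.03 - 4.35) = -5.888%, loss ≈ 18368 × 5.888/100 ≈ 1082.
Year 1980: gap = -1.6 × (6.28 - 4.35) = -3.088%, loss ≈ 18368 × 3.088/100 ≈ 567.
Year 1981: gap = -1.6 × (6.4 - 4.35) = -3.28%, loss ≈ 18368 × 3.28/100 ≈ 602.
Year 1982: gap = -1.6 × (8.59 - 4.35) = -6.784%, loss ≈ 18368 × 6.784/100 ≈ 1246.
Total lost output = 1278 + 1082 + 567 + 602 + 1246 = 4775 billion.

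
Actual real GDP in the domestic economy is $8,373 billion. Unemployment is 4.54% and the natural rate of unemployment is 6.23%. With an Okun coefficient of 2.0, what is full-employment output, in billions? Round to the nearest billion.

$8,099 billion

Unemployment gap = 4.54 - 6.23 = -1.69 points, so output gap = -2 × (-1.69) = 3.38%.
Since Y = Y* × (1 + gap/100), Y* = 8373/1.0338 ≈ 8099 billion.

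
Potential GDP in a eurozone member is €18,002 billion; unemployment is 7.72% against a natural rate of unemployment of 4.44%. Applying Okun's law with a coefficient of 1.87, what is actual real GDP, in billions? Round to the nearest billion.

Unemployment gap = 7.72 - 4.44 = 3.28 points, so the output gap is -1.87 × 3.28 = -6.1336%.
Actual GDP = 18002 × (1 - 6.1336/100) = 18002 × 0.938664 ≈ 16898 billion.

€16,898 billion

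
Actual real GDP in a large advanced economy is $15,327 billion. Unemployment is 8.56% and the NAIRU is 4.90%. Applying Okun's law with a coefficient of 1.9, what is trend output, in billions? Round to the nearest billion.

Unemployment gap = 8.56 - 4.9 = 3.66 points, so output gap = -1.9 × 3.66 = -6.954%.
Since Y = Y* × (1 + gap/100), Y* = 15327/0.93046 ≈ 16472 billion.

$16,472 billion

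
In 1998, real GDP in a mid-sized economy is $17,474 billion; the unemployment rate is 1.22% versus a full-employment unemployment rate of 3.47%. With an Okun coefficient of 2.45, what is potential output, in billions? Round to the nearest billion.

Unemployment gap = 1.22 - 3.47 = -2.25 points, so output gap = -2.45 × (-2.25) = 5.5125%.
Since Y = Y* × (1 + gap/100), Y* = 17474/1.055125 ≈ 16561 billion.

$16,561 billion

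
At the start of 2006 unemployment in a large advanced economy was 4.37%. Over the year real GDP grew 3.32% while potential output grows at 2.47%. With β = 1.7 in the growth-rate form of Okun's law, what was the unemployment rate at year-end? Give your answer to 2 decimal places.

3.87%

Growth-rate Okun's law: g_Y = g_Y* - β × Δu, so Δu = (g_Y* - g_Y)/β.
Δu = (2.47 - 3.32)/1.7 = -0.85/1.7 = -0.50 percentage points.
Year-end unemployment = 4.37 - 0.5 = 3.87%.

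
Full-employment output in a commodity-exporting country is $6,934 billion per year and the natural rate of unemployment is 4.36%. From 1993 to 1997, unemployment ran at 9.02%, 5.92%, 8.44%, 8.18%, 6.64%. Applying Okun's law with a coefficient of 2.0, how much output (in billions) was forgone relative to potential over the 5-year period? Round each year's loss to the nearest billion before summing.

Year 1993: gap = -2.0 × (9.02 - 4.36) = -9.32%, loss ≈ 6934 × 9.32/100 ≈ 646.
Year 1994: gap = -2.0 × (5.92 - 4.36) = -3.12%, loss ≈ 6934 × 3.12/100 ≈ 216.
Year 1995: gap = -2.0 × (8.44 - 4.36) = -8.16%, loss ≈ 6934 × 8.16/100 ≈ 566.
Year 1996: gap = -2.0 × (8.18 - 4.36) = -7.64%, loss ≈ 6934 × 7.64/100 ≈ 530.
Year 1997: gap = -2.0 × (6.64 - 4.36) = -4.56%, loss ≈ 6934 × 4.56/100 ≈ 316.
Total lost output = 646 + 216 + 566 + 530 + 316 = 2274 billion.

$2,274 billion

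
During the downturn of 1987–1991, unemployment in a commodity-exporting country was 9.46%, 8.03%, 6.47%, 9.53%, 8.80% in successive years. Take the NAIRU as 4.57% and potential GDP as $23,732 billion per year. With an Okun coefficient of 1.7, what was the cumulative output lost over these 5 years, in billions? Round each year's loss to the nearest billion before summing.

Year 1987: gap = -1.7 × (9.46 - 4.57) = -8.313%, loss ≈ 23732 × 8.313/100 ≈ 1973.
Year 1988: gap = -1.7 × (8.03 - 4.57) = -5.882%, loss ≈ 23732 × 5.882/100 ≈ 1396.
Year 1989: gap = -1.7 × (6.47 - 4.57) = -3.23%, loss ≈ 23732 × 3.23/100 ≈ 767.
Year 1990: gap = -1.7 × (9.53 - 4.57) = -8.432%, loss ≈ 23732 × 8.432/100 ≈ 2001.
Year 1991: gap = -1.7 × (8.8 - 4.57) = -7.191%, loss ≈ 23732 × 7.191/100 ≈ 1707.
Total lost output = 1973 + 1396 + 767 + 2001 + 1707 = 7844 billion.

$7,844 billion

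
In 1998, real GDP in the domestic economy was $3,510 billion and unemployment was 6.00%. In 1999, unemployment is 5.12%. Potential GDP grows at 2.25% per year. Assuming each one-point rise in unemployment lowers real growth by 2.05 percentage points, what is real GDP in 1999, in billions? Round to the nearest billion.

$3,652 billion

Δu = 5.12 - 6 = -0.88 points.
Okun's law (growth form): g_Y = g_Y* - β × Δu = 2.25 - 2.05 × (-0.88) = 2.25 + 1.804 = 4.054%.
Real GDP in the next year = 3510 × (1 + 4.054/100) = 3510 × 1.04054 ≈ 3652 billion.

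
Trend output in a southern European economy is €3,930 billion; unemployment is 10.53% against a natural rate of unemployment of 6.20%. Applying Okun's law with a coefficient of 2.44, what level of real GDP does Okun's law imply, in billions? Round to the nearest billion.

€3,515 billion

Unemployment gap = 10.53 - 6.2 = 4.33 points, so the output gap is -2.44 × 4.33 = -10.5652%.
Actual GDP = 3930 × (1 - 10.5652/100) = 3930 × 0.894348 ≈ 3515 billion.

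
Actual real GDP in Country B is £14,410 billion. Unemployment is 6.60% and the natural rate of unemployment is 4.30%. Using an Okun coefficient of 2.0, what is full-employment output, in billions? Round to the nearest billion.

£15,105 billion

Unemployment gap = 6.6 - 4.3 = 2.3 points, so output gap = -2 × 2.3 = -4.6%.
Since Y = Y* × (1 + gap/100), Y* = 14410/0.954 ≈ 15105 billion.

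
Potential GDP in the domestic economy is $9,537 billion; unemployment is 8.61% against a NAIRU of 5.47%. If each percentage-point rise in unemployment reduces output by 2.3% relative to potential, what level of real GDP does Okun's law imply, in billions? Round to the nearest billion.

$8,848 billion

Unemployment gap = 8.61 - 5.47 = 3.14 points, so the output gap is -2.3 × 3.14 = -7.222%.
Actual GDP = 9537 × (1 - 7.222/100) = 9537 × 0.92778 ≈ 8848 billion.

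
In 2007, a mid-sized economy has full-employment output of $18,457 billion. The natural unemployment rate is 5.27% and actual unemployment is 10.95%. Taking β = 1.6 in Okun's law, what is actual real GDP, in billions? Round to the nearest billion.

Unemployment gap = 10.95 - 5.27 = 5.68 points, so the output gap is -1.6 × 5.68 = -9.088%.
Actual GDP = 18457 × (1 - 9.088/100) = 18457 × 0.90912 ≈ 16780 billion.

$16,780 billion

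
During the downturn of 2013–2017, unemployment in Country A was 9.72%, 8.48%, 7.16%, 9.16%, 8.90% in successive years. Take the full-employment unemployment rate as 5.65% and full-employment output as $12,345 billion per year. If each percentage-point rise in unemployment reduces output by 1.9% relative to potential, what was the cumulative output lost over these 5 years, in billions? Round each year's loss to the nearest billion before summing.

$3,558 billion

Year 2013: gap = -1.9 × (9.72 - 5.65) = -7.733%, loss ≈ 12345 × 7.733/100 ≈ 955.
Year 2014: gap = -1.9 × (8.48 - 5.65) = -5.377%, loss ≈ 12345 × 5.377/100 ≈ 664.
Year 2015: gap = -1.9 × (7.16 - 5.65) = -2.869%, loss ≈ 12345 × 2.869/100 ≈ 354.
Year 2016: gap = -1.9 × (9.16 - 5.65) = -6.669%, loss ≈ 12345 × 6.669/100 ≈ 823.
Year 2017: gap = -1.9 × (8.9 - 5.65) = -6.175%, loss ≈ 12345 × 6.175/100 ≈ 762.
Total lost output = 955 + 664 + 354 + 823 + 762 = 3558 billion.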